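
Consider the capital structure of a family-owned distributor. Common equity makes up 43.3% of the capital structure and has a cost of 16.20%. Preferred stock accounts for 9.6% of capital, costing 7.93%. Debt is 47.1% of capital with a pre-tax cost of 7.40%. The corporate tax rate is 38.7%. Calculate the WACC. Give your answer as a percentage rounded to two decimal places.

9.91%

After-tax cost of debt = 7.4% × (1 − 38.7%) = 4.5362%.
WACC = 0.433 × 16.2000% + 0.096 × 7.9300% + 0.471 × 4.5362% = 9.9124%.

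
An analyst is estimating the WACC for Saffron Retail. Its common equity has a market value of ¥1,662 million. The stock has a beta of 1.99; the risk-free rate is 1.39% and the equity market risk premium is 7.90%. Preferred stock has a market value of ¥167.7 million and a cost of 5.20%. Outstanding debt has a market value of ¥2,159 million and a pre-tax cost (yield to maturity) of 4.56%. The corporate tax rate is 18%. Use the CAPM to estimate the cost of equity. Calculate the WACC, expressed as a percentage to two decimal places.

9.37%

Cost of equity via CAPM: Re = 1.39% + 1.99 × 7.9% = 17.1110%.
Total capital V = 1662 + 167.7 + 2159 = 3988.7.
Equity: weight = 1662/3988.7 = 0.4167; cost = 17.111%.
Preferred: weight = 167.7/3988.7 = 0.0420; cost = 5.2%.
Debt: weight = 2159/3988.7 = 0.5413; after-tax cost = 4.56% × (1 − 18%) = 3.7392%.
WACC = 0.4167 × 17.1110% + 0.0420 × 5.2000% + 0.5413 × 3.7392% = 9.3723%.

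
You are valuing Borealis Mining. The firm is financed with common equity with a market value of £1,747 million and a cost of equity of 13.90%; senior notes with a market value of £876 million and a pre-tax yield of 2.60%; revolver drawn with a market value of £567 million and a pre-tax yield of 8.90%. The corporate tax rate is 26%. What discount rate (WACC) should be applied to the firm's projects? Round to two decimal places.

Total capital V = 1747 + 876 + 567 = 3190.
Equity: weight = 1747/3190 = 0.5476; cost = 13.9%.
Senior notes: weight = 876/3190 = 0.2746; after-tax cost = 2.6% × (1 − 26%) = 1.9240%.
Revolver drawn: weight = 567/3190 = 0.1777; after-tax cost = 8.9% × (1 − 26%) = 6.5860%.
WACC = 0.5476 × 13.9000% + 0.2746 × 1.9240% + 0.1777 × 6.5860% = 9.3113%.

9.31%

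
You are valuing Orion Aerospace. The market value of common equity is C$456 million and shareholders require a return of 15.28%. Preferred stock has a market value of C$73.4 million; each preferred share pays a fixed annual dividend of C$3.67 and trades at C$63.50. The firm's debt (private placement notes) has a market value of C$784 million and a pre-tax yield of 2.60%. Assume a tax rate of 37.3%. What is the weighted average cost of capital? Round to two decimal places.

6.60%

Cost of preferred: Rp = 3.67 / 63.5 = 5.7795%.
Total capital V = 456 + 73.4 + 784 = 1313.4.
Equity: weight = 456/1313.4 = 0.3472; cost = 15.28%.
Preferred: weight = 73.4/1313.4 = 0.0559; cost = 5.7795%.
Private placement notes: weight = 784/1313.4 = 0.5969; after-tax cost = 2.6% × (1 − 37.3%) = 1.6302%.
WACC = 0.3472 × 15.2800% + 0.0559 × 5.7795% + 0.5969 × 1.6302% = 6.6012%.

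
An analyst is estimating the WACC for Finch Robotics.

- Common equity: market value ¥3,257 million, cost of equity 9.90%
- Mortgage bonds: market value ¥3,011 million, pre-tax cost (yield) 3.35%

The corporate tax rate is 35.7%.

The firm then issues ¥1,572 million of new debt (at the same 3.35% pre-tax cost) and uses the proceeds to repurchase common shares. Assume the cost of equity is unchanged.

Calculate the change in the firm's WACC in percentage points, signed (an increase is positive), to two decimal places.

Current WACC:
Total capital V = 3257 + 3011 = 6268.
Equity: weight = 3257/6268 = 0.5196; cost = 9.9%.
Mortgage bonds: weight = 3011/6268 = 0.4804; after-tax cost = 3.35% × (1 − 35.7%) = 2.1541%.
WACC = 0.5196 × 9.9000% + 0.4804 × 2.1541% = 6.1790%.
After the change:
Total capital V = 1685 + 4583 = 6268.
Equity: weight = 1685/6268 = 0.2688; cost = 9.9%.
Mortgage bonds: weight = 4583/6268 = 0.7312; after-tax cost = 3.35% × (1 − 35.7%) = 2.1541%.
WACC = 0.2688 × 9.9000% + 0.7312 × 2.1541% = 4.2364%.
Change in WACC = 4.2364% − 6.1790% = -1.9427 pp.

-1.94 pp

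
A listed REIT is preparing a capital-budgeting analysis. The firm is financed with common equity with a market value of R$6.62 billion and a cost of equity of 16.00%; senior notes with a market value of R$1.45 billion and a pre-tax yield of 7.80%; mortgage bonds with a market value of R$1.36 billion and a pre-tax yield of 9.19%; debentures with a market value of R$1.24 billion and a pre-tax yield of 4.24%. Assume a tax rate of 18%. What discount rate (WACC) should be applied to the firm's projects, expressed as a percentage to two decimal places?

Total capital V = 6.62 + 1.45 + 1.36 + 1.24 = 10.67.
Equity: weight = 6.62/10.67 = 0.6204; cost = 16%.
Senior notes: weight = 1.45/10.67 = 0.1359; after-tax cost = 7.8% × (1 − 18%) = 6.3960%.
Mortgage bonds: weight = 1.36/10.67 = 0.1275; after-tax cost = 9.19% × (1 − 18%) = 7.5358%.
Debentures: weight = 1.24/10.67 = 0.1162; after-tax cost = 4.24% × (1 − 18%) = 3.4768%.
WACC = 0.6204 × 16.0000% + 0.1359 × 6.3960% + 0.1275 × 7.5358% + 0.1162 × 3.4768% = 12.1606%.

12.16%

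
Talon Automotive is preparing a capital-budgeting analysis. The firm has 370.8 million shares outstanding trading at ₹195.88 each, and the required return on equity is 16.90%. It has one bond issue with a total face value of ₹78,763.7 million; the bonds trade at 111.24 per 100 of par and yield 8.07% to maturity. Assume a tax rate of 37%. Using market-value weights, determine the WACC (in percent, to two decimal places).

10.44%

Market value of equity E = 195.88 × 370.8m = 72632.304m. Market value of debt D = 78763.7m × 111.24/100 = 87616.73988m.
Total capital V = 72632.304 + 87616.73988 = 160249.04388.
Equity: weight = 72632.304/160249.04388 = 0.4532; cost = 16.9%.
Bonds outstanding: weight = 87616.73988/160249.04388 = 0.5468; after-tax cost = 8.07% × (1 − 37%) = 5.0841%.
WACC = 0.4532 × 16.9000% + 0.5468 × 5.0841% = 10.4396%.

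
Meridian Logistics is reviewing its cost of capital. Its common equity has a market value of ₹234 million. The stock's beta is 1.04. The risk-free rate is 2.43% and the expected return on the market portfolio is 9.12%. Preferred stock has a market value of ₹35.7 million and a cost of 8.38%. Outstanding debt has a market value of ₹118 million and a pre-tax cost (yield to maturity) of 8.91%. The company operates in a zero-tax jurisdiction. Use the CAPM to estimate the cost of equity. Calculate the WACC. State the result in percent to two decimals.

9.15%

Market risk premium = 9.12% − 2.43% = 6.69%.
Cost of equity via CAPM: Re = 2.43% + 1.04 × 6.69% = 9.3876%.
Total capital V = 234 + 35.7 + 118 = 387.7.
Equity: weight = 234/387.7 = 0.6036; cost = 9.3876%.
Preferred: weight = 35.7/387.7 = 0.0921; cost = 8.38%.
Debt: weight = 118/387.7 = 0.3044; after-tax cost = 8.91% × (1 − 0%) = 8.9100%.
WACC = 0.6036 × 9.3876% + 0.0921 × 8.3800% + 0.3044 × 8.9100% = 9.1495%.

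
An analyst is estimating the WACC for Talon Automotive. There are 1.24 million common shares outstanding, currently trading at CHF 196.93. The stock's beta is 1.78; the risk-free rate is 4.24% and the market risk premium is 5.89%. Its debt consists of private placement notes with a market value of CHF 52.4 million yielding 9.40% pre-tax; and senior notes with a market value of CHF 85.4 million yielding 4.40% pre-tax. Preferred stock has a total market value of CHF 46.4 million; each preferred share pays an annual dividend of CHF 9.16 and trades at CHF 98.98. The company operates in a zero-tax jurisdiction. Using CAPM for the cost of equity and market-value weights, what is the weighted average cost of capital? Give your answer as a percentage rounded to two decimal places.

Cost of equity via CAPM: Re = 4.24% + 1.78 × 5.89% = 14.7242%.
Cost of preferred: Rp = 9.16 / 98.98 = 9.2544%.
Market value of equity E = 196.93 × 1.24m = 244.1932m.
Total capital V = 244.1932 + 46.4 + 52.4 + 85.4 = 428.3932.
Equity: weight = 244.1932/428.3932 = 0.5700; cost = 14.7242%.
Preferred: weight = 46.4/428.3932 = 0.1083; cost = 9.2544%.
Private placement notes: weight = 52.4/428.3932 = 0.1223; after-tax cost = 9.4% × (1 − 0%) = 9.4000%.
Senior notes: weight = 85.4/428.3932 = 0.1993; after-tax cost = 4.4% × (1 − 0%) = 4.4000%.
WACC = 0.5700 × 14.7242% + 0.1083 × 9.2544% + 0.1223 × 9.4000% + 0.1993 × 4.4000% = 11.4224%.

11.42%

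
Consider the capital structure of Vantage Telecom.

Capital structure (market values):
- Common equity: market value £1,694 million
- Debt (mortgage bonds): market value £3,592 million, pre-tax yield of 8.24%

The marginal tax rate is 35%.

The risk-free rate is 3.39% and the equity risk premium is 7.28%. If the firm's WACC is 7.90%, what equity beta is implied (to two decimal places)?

Total capital V = 1694 + 3592 = 5286.
Equity weight = 1694/5286 = 0.3205.
Mortgage bonds weight = 3592/5286 = 0.6795.
Debt contribution = 0.6795 × 8.24% × (1 − 35%) = 3.6396%.
Required equity contribution = 7.9% − 3.6396% = 4.2604%  ⇒  Re = 13.2944%.
CAPM: 13.2944% = 3.39% + β × 7.28%  ⇒  β = 1.3605.

1.36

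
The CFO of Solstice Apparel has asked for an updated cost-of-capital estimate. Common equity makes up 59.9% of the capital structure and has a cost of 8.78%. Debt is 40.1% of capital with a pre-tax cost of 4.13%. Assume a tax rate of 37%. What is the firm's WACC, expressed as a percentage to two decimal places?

6.30%

After-tax cost of debt = 4.13% × (1 − 37%) = 2.6019%.
WACC = 0.599 × 8.7800% + 0.401 × 2.6019% = 6.3026%.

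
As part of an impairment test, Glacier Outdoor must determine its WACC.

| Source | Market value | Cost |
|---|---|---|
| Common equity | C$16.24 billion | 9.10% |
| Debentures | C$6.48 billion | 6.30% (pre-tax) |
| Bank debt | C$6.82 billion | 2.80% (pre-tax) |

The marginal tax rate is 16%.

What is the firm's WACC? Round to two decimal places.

Total capital V = 16.24 + 6.48 + 6.82 = 29.54.
Equity: weight = 16.24/29.54 = 0.5498; cost = 9.1%.
Debentures: weight = 6.48/29.54 = 0.2194; after-tax cost = 6.3% × (1 − 16%) = 5.2920%.
Bank debt: weight = 6.82/29.54 = 0.2309; after-tax cost = 2.8% × (1 − 16%) = 2.3520%.
WACC = 0.5498 × 9.1000% + 0.2194 × 5.2920% + 0.2309 × 2.3520% = 6.7067%.

6.71%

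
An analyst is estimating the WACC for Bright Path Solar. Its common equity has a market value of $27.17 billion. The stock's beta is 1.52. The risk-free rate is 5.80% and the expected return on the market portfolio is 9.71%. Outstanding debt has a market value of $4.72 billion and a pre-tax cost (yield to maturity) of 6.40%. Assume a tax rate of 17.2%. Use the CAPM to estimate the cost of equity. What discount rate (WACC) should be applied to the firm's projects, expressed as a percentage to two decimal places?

Market risk premium = 9.71% − 5.8% = 3.91%.
Cost of equity via CAPM: Re = 5.8% + 1.52 × 3.91% = 11.7432%.
Total capital V = 27.17 + 4.72 = 31.89.
Equity: weight = 27.17/31.89 = 0.8520; cost = 11.7432%.
Debt: weight = 4.72/31.89 = 0.1480; after-tax cost = 6.4% × (1 − 17.2%) = 5.2992%.
WACC = 0.8520 × 11.7432% + 0.1480 × 5.2992% = 10.7894%.

10.79%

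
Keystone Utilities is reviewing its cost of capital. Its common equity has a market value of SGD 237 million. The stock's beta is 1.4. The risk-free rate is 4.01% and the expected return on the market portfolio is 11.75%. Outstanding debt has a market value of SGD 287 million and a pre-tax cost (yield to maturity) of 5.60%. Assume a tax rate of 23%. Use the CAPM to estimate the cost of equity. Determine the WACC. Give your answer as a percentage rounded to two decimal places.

Market risk premium = 11.75% − 4.01% = 7.74%.
Cost of equity via CAPM: Re = 4.01% + 1.4 × 7.74% = 14.8460%.
Total capital V = 237 + 287 = 524.
Equity: weight = 237/524 = 0.4523; cost = 14.846%.
Debt: weight = 287/524 = 0.5477; after-tax cost = 5.6% × (1 − 23%) = 4.3120%.
WACC = 0.4523 × 14.8460% + 0.5477 × 4.3120% = 9.0764%.

9.08%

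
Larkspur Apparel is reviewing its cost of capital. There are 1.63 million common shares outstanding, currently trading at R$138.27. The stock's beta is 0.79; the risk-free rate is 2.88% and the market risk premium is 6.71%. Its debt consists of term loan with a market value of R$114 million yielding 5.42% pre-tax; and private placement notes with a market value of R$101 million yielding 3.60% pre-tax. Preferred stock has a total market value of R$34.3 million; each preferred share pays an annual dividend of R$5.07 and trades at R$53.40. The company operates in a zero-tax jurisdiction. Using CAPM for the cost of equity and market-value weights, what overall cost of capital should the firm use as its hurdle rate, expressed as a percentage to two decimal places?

Cost of equity via CAPM: Re = 2.88% + 0.79 × 6.71% = 8.1809%.
Cost of preferred: Rp = 5.07 / 53.4 = 9.4944%.
Market value of equity E = 138.27 × 1.63m = 225.3801m.
Total capital V = 225.3801 + 34.3 + 114 + 101 = 474.6801.
Equity: weight = 225.3801/474.6801 = 0.4748; cost = 8.1809%.
Preferred: weight = 34.3/474.6801 = 0.0723; cost = 9.4944%.
Term loan: weight = 114/474.6801 = 0.2402; after-tax cost = 5.42% × (1 − 0%) = 5.4200%.
Private placement notes: weight = 101/474.6801 = 0.2128; after-tax cost = 3.6% × (1 − 0%) = 3.6000%.
WACC = 0.4748 × 8.1809% + 0.0723 × 9.4944% + 0.2402 × 5.4200% + 0.2128 × 3.6000% = 6.6380%.

6.64%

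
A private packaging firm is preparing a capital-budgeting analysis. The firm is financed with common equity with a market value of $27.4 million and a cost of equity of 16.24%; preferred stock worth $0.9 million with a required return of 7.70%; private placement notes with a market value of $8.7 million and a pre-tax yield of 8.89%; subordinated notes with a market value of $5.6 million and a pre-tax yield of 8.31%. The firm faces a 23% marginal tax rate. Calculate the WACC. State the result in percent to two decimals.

Total capital V = 27.4 + 0.9 + 8.7 + 5.6 = 42.6.
Equity: weight = 27.4/42.6 = 0.6432; cost = 16.24%.
Preferred: weight = 0.9/42.6 = 0.0211; cost = 7.7%.
Private placement notes: weight = 8.7/42.6 = 0.2042; after-tax cost = 8.89% × (1 − 23%) = 6.8453%.
Subordinated notes: weight = 5.6/42.6 = 0.1315; after-tax cost = 8.31% × (1 − 23%) = 6.3987%.
WACC = 0.6432 × 16.2400% + 0.0211 × 7.7000% + 0.2042 × 6.8453% + 0.1315 × 6.3987% = 12.8472%.

12.85%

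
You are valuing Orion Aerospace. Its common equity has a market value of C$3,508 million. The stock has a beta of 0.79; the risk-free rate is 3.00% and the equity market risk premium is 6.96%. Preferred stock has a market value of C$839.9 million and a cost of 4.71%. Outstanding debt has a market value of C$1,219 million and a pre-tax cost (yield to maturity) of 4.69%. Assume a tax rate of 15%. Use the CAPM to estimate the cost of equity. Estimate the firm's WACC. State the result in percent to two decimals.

6.94%

Cost of equity via CAPM: Re = 3.0% + 0.79 × 6.96% = 8.4984%.
Total capital V = 3508 + 839.9 + 1219 = 5566.9.
Equity: weight = 3508/5566.9 = 0.6302; cost = 8.4984%.
Preferred: weight = 839.9/5566.9 = 0.1509; cost = 4.71%.
Debt: weight = 1219/5566.9 = 0.2190; after-tax cost = 4.69% × (1 − 15%) = 3.9865%.
WACC = 0.6302 × 8.4984% + 0.1509 × 4.7100% + 0.2190 × 3.9865% = 6.9388%.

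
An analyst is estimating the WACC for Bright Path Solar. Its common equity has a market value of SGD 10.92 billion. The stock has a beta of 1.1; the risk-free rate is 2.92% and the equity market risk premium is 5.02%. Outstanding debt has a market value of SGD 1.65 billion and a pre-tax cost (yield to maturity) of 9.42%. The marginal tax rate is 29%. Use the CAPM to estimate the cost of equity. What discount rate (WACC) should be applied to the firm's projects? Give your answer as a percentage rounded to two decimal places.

Cost of equity via CAPM: Re = 2.92% + 1.1 × 5.02% = 8.4420%.
Total capital V = 10.92 + 1.65 = 12.57.
Equity: weight = 10.92/12.57 = 0.8687; cost = 8.442%.
Debt: weight = 1.65/12.57 = 0.1313; after-tax cost = 9.42% × (1 − 29%) = 6.6882%.
WACC = 0.8687 × 8.4420% + 0.1313 × 6.6882% = 8.2118%.

8.21%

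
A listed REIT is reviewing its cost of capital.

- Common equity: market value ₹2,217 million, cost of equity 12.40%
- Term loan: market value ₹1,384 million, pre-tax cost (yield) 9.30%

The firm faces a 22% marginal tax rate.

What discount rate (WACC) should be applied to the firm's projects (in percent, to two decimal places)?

Total capital V = 2217 + 1384 = 3601.
Equity: weight = 2217/3601 = 0.6157; cost = 12.4%.
Term loan: weight = 1384/3601 = 0.3843; after-tax cost = 9.3% × (1 − 22%) = 7.2540%.
WACC = 0.6157 × 12.4000% + 0.3843 × 7.2540% = 10.4222%.

10.42%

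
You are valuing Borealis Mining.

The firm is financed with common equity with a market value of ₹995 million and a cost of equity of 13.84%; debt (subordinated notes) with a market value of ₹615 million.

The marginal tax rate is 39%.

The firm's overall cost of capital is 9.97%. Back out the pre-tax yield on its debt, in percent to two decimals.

Total capital V = 995 + 615 = 1610.
Equity weight = 995/1610 = 0.6180.
Subordinated notes weight = 615/1610 = 0.3820.
Equity contribution = 0.6180 × 13.84% = 8.5533%.
Remaining for debt = 9.97% − 8.5533% = 1.4167%.
Rd × (1 − 39%) × 0.3820 = 1.4167%  ⇒  Rd = 6.0800%.

6.08%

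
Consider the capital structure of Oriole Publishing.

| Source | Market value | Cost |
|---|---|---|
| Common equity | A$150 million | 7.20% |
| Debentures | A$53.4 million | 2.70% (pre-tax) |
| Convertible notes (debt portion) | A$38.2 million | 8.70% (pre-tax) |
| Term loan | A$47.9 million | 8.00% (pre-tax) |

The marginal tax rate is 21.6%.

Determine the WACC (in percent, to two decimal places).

6.06%

Total capital V = 150 + 53.4 + 38.2 + 47.9 = 289.5.
Equity: weight = 150/289.5 = 0.5181; cost = 7.2%.
Debentures: weight = 53.4/289.5 = 0.1845; after-tax cost = 2.7% × (1 − 21.6%) = 2.1168%.
Convertible notes (debt portion): weight = 38.2/289.5 = 0.1320; after-tax cost = 8.7% × (1 − 21.6%) = 6.8208%.
Term loan: weight = 47.9/289.5 = 0.1655; after-tax cost = 8% × (1 − 21.6%) = 6.2720%.
WACC = 0.5181 × 7.2000% + 0.1845 × 2.1168% + 0.1320 × 6.8208% + 0.1655 × 6.2720% = 6.0588%.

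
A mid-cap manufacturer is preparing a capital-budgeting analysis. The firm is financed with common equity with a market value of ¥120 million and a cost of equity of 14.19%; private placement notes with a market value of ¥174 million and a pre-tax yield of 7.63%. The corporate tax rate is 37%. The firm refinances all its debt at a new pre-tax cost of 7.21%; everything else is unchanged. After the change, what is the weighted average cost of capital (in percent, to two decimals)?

8.48%

After the change:
Total capital V = 120 + 174 = 294.
Equity: weight = 120/294 = 0.4082; cost = 14.19%.
Private placement notes: weight = 174/294 = 0.5918; after-tax cost = 7.21% × (1 − 37%) = 4.5423%.
WACC = 0.4082 × 14.1900% + 0.5918 × 4.5423% = 8.4801%.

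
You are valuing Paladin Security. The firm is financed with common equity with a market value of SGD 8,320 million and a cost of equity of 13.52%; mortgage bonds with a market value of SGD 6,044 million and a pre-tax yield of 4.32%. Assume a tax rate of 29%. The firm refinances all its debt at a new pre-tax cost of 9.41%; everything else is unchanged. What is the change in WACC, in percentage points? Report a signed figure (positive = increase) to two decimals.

+1.52 pp

Current WACC:
Total capital V = 8320 + 6044 = 14364.
Equity: weight = 8320/14364 = 0.5792; cost = 13.52%.
Mortgage bonds: weight = 6044/14364 = 0.4208; after-tax cost = 4.32% × (1 − 29%) = 3.0672%.
WACC = 0.5792 × 13.5200% + 0.4208 × 3.0672% = 9.1217%.
After the change:
Total capital V = 8320 + 6044 = 14364.
Equity: weight = 8320/14364 = 0.5792; cost = 13.52%.
Mortgage bonds: weight = 6044/14364 = 0.4208; after-tax cost = 9.41% × (1 − 29%) = 6.6811%.
WACC = 0.5792 × 13.5200% + 0.4208 × 6.6811% = 10.6424%.
Change in WACC = 10.6424% − 9.1217% = 1.5206 pp.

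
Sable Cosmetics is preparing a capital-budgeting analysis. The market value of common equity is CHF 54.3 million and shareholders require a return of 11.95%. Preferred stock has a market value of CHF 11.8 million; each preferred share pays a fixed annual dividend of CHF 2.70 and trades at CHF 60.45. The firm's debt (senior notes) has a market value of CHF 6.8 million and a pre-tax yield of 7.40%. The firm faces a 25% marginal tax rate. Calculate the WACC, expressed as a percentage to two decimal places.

Cost of preferred: Rp = 2.7 / 60.45 = 4.4665%.
Total capital V = 54.3 + 11.8 + 6.8 = 72.9.
Equity: weight = 54.3/72.9 = 0.7449; cost = 11.95%.
Preferred: weight = 11.8/72.9 = 0.1619; cost = 4.4665%.
Senior notes: weight = 6.8/72.9 = 0.0933; after-tax cost = 7.4% × (1 − 25%) = 5.5500%.
WACC = 0.7449 × 11.9500% + 0.1619 × 4.4665% + 0.0933 × 5.5500% = 10.1417%.

10.14%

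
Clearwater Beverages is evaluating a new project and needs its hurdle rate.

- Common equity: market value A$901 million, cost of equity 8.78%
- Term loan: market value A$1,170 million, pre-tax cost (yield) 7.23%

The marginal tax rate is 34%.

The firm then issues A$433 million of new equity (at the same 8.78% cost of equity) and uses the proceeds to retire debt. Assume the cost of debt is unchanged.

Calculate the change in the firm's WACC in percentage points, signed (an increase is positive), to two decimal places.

+0.84 pp

Current WACC:
Total capital V = 901 + 1170 = 2071.
Equity: weight = 901/2071 = 0.4351; cost = 8.78%.
Term loan: weight = 1170/2071 = 0.5649; after-tax cost = 7.23% × (1 − 34%) = 4.7718%.
WACC = 0.4351 × 8.7800% + 0.5649 × 4.7718% = 6.5156%.
After the change:
Total capital V = 1334 + 737 = 2071.
Equity: weight = 1334/2071 = 0.6441; cost = 8.78%.
Term loan: weight = 737/2071 = 0.3559; after-tax cost = 7.23% × (1 − 34%) = 4.7718%.
WACC = 0.6441 × 8.7800% + 0.3559 × 4.7718% = 7.3536%.
Change in WACC = 7.3536% − 6.5156% = 0.8380 pp.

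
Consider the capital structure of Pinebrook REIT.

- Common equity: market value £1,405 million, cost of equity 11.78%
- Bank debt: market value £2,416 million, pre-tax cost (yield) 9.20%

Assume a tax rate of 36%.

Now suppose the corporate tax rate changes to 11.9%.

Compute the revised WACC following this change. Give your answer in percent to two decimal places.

9.46%

After the change:
Total capital V = 1405 + 2416 = 3821.
Equity: weight = 1405/3821 = 0.3677; cost = 11.78%.
Bank debt: weight = 2416/3821 = 0.6323; after-tax cost = 9.2% × (1 − 11.9%) = 8.1052%.
WACC = 0.3677 × 11.7800% + 0.6323 × 8.1052% = 9.4564%.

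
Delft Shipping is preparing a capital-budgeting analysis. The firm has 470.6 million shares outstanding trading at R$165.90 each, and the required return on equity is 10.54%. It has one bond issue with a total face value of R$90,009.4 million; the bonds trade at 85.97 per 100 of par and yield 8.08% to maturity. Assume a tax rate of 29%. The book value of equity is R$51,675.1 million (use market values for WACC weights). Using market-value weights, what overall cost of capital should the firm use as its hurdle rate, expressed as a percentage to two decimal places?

8.15%

Market value of equity E = 165.9 × 470.6m = 78072.54m. Market value of debt D = 90009.4m × 85.97/100 = 77381.08118m.
Total capital V = 78072.54 + 77381.08118 = 155453.62118.
Equity: weight = 78072.54/155453.62118 = 0.5022; cost = 10.54%.
Bonds outstanding: weight = 77381.08118/155453.62118 = 0.4978; after-tax cost = 8.08% × (1 − 29%) = 5.7368%.
WACC = 0.5022 × 10.5400% + 0.4978 × 5.7368% = 8.1491%.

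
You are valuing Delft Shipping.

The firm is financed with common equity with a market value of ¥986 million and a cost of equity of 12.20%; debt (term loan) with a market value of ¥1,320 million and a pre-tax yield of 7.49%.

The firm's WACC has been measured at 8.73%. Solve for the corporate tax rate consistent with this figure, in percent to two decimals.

18.05%

Total capital V = 986 + 1320 = 2306.
Equity weight = 986/2306 = 0.4276.
Term loan weight = 1320/2306 = 0.5724.
Equity contribution = 0.4276 × 12.2% = 5.2165%.
Debt contribution must be 8.73% − 5.2165% = 3.5135%.
0.5724 × 7.49% × (1 − T) = 3.5135%  ⇒  (1 − T) = 0.8195.
T = 18.0505%.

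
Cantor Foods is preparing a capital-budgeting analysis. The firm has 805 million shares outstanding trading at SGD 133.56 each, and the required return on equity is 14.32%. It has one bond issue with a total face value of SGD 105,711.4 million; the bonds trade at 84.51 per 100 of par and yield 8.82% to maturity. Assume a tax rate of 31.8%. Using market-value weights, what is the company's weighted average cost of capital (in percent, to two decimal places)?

Market value of equity E = 133.56 × 805m = 107515.8m. Market value of debt D = 105711.4m × 84.51/100 = 89336.70414m.
Total capital V = 107515.8 + 89336.70414 = 196852.50414.
Equity: weight = 107515.8/196852.50414 = 0.5462; cost = 14.32%.
Bonds outstanding: weight = 89336.70414/196852.50414 = 0.4538; after-tax cost = 8.82% × (1 − 31.8%) = 6.0152%.
WACC = 0.5462 × 14.3200% + 0.4538 × 6.0152% = 10.5511%.

10.55%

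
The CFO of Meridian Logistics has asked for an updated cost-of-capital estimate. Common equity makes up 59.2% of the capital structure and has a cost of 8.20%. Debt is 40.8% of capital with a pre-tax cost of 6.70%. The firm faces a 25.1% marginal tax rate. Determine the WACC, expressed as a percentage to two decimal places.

6.90%

After-tax cost of debt = 6.7% × (1 − 25.1%) = 5.0183%.
WACC = 0.592 × 8.2000% + 0.408 × 5.0183% = 6.9019%.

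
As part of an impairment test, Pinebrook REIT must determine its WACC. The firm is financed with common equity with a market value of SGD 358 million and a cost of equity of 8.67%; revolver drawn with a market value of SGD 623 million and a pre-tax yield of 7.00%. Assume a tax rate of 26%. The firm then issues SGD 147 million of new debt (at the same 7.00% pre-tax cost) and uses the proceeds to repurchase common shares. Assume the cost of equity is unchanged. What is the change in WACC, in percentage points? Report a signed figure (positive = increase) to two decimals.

-0.52 pp

Current WACC:
Total capital V = 358 + 623 = 981.
Equity: weight = 358/981 = 0.3649; cost = 8.67%.
Revolver drawn: weight = 623/981 = 0.6351; after-tax cost = 7% × (1 − 26%) = 5.1800%.
WACC = 0.3649 × 8.6700% + 0.6351 × 5.1800% = 6.4536%.
After the change:
Total capital V = 211 + 770 = 981.
Equity: weight = 211/981 = 0.2151; cost = 8.67%.
Revolver drawn: weight = 770/981 = 0.7849; after-tax cost = 7% × (1 − 26%) = 5.1800%.
WACC = 0.2151 × 8.6700% + 0.7849 × 5.1800% = 5.9307%.
Change in WACC = 5.9307% − 6.4536% = -0.5230 pp.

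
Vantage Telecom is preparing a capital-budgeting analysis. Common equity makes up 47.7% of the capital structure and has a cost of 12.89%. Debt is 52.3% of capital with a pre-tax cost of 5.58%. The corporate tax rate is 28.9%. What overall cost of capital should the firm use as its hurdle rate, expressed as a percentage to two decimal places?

8.22%

After-tax cost of debt = 5.58% × (1 − 28.9%) = 3.9674%.
WACC = 0.477 × 12.8900% + 0.523 × 3.9674% = 8.2235%.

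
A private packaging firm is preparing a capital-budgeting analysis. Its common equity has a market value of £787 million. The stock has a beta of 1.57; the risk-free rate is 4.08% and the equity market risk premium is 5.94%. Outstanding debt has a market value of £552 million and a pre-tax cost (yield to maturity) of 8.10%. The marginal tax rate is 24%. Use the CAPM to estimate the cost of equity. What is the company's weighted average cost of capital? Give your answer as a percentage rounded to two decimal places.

Cost of equity via CAPM: Re = 4.08% + 1.57 × 5.94% = 13.4058%.
Total capital V = 787 + 552 = 1339.
Equity: weight = 787/1339 = 0.5878; cost = 13.4058%.
Debt: weight = 552/1339 = 0.4122; after-tax cost = 8.1% × (1 − 24%) = 6.1560%.
WACC = 0.5878 × 13.4058% + 0.4122 × 6.1560% = 10.4171%.

10.42%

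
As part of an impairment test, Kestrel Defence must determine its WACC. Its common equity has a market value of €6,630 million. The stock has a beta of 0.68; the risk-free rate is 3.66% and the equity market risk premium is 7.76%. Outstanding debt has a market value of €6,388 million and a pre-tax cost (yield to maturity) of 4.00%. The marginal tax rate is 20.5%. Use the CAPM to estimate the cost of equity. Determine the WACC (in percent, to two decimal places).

Cost of equity via CAPM: Re = 3.66% + 0.68 × 7.76% = 8.9368%.
Total capital V = 6630 + 6388 = 13018.
Equity: weight = 6630/13018 = 0.5093; cost = 8.9368%.
Debt: weight = 6388/13018 = 0.4907; after-tax cost = 4% × (1 − 20.5%) = 3.1800%.
WACC = 0.5093 × 8.9368% + 0.4907 × 3.1800% = 6.1119%.

6.11%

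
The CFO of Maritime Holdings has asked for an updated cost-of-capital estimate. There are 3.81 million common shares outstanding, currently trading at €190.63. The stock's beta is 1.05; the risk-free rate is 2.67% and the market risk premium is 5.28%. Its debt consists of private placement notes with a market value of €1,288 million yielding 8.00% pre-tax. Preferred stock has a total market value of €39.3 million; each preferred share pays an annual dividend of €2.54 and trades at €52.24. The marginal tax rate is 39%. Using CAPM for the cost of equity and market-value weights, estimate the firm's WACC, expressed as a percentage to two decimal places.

Cost of equity via CAPM: Re = 2.67% + 1.05 × 5.28% = 8.2140%.
Cost of preferred: Rp = 2.54 / 52.24 = 4.8622%.
Market value of equity E = 190.63 × 3.81m = 726.3003m.
Total capital V = 726.3003 + 39.3 + 1288 = 2053.6003.
Equity: weight = 726.3003/2053.6003 = 0.3537; cost = 8.214%.
Preferred: weight = 39.3/2053.6003 = 0.0191; cost = 4.8622%.
Private placement notes: weight = 1288/2053.6003 = 0.6272; after-tax cost = 8% × (1 − 39%) = 4.8800%.
WACC = 0.3537 × 8.2140% + 0.0191 × 4.8622% + 0.6272 × 4.8800% = 6.0588%.

6.06%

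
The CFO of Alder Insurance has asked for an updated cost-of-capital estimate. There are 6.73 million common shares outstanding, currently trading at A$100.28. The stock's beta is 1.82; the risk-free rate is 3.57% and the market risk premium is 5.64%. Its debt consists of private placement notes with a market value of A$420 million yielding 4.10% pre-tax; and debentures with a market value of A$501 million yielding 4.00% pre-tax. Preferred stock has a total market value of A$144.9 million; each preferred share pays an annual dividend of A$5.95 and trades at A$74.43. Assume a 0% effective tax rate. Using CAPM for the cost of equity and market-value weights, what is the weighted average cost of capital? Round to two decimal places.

Cost of equity via CAPM: Re = 3.57% + 1.82 × 5.64% = 13.8348%.
Cost of preferred: Rp = 5.95 / 74.43 = 7.9941%.
Market value of equity E = 100.28 × 6.73m = 674.8844m.
Total capital V = 674.8844 + 144.9 + 420 + 501 = 1740.7844.
Equity: weight = 674.8844/1740.7844 = 0.3877; cost = 13.8348%.
Preferred: weight = 144.9/1740.7844 = 0.0832; cost = 7.9941%.
Private placement notes: weight = 420/1740.7844 = 0.2413; after-tax cost = 4.1% × (1 − 0%) = 4.1000%.
Debentures: weight = 501/1740.7844 = 0.2878; after-tax cost = 4% × (1 − 0%) = 4.0000%.
WACC = 0.3877 × 13.8348% + 0.0832 × 7.9941% + 0.2413 × 4.1000% + 0.2878 × 4.0000% = 8.1694%.

8.17%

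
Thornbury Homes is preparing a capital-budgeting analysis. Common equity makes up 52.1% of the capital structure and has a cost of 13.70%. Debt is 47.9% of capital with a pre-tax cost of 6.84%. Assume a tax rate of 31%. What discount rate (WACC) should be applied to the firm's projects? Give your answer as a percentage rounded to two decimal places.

9.40%

After-tax cost of debt = 6.84% × (1 − 31%) = 4.7196%.
WACC = 0.521 × 13.7000% + 0.479 × 4.7196% = 9.3984%.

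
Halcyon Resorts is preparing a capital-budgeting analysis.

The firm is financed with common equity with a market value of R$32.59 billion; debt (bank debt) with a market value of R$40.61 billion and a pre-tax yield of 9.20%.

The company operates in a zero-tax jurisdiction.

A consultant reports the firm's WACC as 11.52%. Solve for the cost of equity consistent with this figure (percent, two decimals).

Total capital V = 32.59 + 40.61 = 73.2.
Equity weight = 32.59/73.2 = 0.4452.
Bank debt weight = 40.61/73.2 = 0.5548.
Debt contribution = 0.5548 × 9.2% × (1 − 0%) = 5.1040%.
Required equity contribution = 11.52% − 5.1040% = 6.4160%.
Re = 6.4160% / 0.4452 = 14.4109%.

14.41%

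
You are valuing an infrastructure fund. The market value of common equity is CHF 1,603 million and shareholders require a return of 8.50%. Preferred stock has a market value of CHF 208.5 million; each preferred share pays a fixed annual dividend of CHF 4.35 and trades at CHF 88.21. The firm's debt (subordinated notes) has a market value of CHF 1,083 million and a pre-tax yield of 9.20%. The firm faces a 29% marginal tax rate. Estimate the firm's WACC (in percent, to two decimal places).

7.51%

Cost of preferred: Rp = 4.35 / 88.21 = 4.9314%.
Total capital V = 1603 + 208.5 + 1083 = 2894.5.
Equity: weight = 1603/2894.5 = 0.5538; cost = 8.5%.
Preferred: weight = 208.5/2894.5 = 0.0720; cost = 4.9314%.
Subordinated notes: weight = 1083/2894.5 = 0.3742; after-tax cost = 9.2% × (1 − 29%) = 6.5320%.
WACC = 0.5538 × 8.5000% + 0.0720 × 4.9314% + 0.3742 × 6.5320% = 7.5066%.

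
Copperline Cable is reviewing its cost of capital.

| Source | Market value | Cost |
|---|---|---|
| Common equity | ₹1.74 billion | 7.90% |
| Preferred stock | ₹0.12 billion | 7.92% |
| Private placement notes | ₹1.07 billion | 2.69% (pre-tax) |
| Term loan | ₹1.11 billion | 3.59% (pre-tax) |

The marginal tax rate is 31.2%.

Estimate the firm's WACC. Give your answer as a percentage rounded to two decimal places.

4.81%

Total capital V = 1.74 + 0.12 + 1.07 + 1.11 = 4.04.
Equity: weight = 1.74/4.04 = 0.4307; cost = 7.9%.
Preferred: weight = 0.12/4.04 = 0.0297; cost = 7.92%.
Private placement notes: weight = 1.07/4.04 = 0.2649; after-tax cost = 2.69% × (1 − 31.2%) = 1.8507%.
Term loan: weight = 1.11/4.04 = 0.2748; after-tax cost = 3.59% × (1 − 31.2%) = 2.4699%.
WACC = 0.4307 × 7.9000% + 0.0297 × 7.9200% + 0.2649 × 1.8507% + 0.2748 × 2.4699% = 4.8065%.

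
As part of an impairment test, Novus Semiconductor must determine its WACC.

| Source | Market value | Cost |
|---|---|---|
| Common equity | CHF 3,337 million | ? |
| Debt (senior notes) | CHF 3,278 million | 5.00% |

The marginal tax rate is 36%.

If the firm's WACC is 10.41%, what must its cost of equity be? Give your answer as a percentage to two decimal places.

Total capital V = 3337 + 3278 = 6615.
Equity weight = 3337/6615 = 0.5045.
Senior notes weight = 3278/6615 = 0.4955.
Debt contribution = 0.4955 × 5% × (1 − 36%) = 1.5857%.
Required equity contribution = 10.41% − 1.5857% = 8.8243%.
Re = 8.8243% / 0.5045 = 17.4925%.

17.49%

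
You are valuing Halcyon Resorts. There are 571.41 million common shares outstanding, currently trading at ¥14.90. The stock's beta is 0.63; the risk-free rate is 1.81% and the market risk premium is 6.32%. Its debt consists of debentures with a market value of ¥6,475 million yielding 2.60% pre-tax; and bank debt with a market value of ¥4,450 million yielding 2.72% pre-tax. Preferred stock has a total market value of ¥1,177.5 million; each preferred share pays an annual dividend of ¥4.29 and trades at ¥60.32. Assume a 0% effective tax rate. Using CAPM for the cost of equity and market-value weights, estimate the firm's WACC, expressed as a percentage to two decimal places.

4.20%

Cost of equity via CAPM: Re = 1.81% + 0.63 × 6.32% = 5.7916%.
Cost of preferred: Rp = 4.29 / 60.32 = 7.1121%.
Market value of equity E = 14.9 × 571.41m = 8514.009m.
Total capital V = 8514.009 + 1177.5 + 6475 + 4450 = 20616.509.
Equity: weight = 8514.009/20616.509 = 0.4130; cost = 5.7916%.
Preferred: weight = 1177.5/20616.509 = 0.0571; cost = 7.1121%.
Debentures: weight = 6475/20616.509 = 0.3141; after-tax cost = 2.6% × (1 − 0%) = 2.6000%.
Bank debt: weight = 4450/20616.509 = 0.2158; after-tax cost = 2.72% × (1 − 0%) = 2.7200%.
WACC = 0.4130 × 5.7916% + 0.0571 × 7.1121% + 0.3141 × 2.6000% + 0.2158 × 2.7200% = 4.2016%.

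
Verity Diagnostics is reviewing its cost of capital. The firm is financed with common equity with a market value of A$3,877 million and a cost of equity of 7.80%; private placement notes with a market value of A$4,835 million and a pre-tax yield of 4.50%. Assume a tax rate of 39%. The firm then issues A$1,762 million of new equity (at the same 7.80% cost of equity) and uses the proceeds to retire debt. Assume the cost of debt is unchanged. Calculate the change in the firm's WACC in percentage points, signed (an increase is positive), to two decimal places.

+1.02 pp

Current WACC:
Total capital V = 3877 + 4835 = 8712.
Equity: weight = 3877/8712 = 0.4450; cost = 7.8%.
Private placement notes: weight = 4835/8712 = 0.5550; after-tax cost = 4.5% × (1 − 39%) = 2.7450%.
WACC = 0.4450 × 7.8000% + 0.5550 × 2.7450% = 4.9946%.
After the change:
Total capital V = 5639 + 3073 = 8712.
Equity: weight = 5639/8712 = 0.6473; cost = 7.8%.
Private placement notes: weight = 3073/8712 = 0.3527; after-tax cost = 4.5% × (1 − 39%) = 2.7450%.
WACC = 0.6473 × 7.8000% + 0.3527 × 2.7450% = 6.0169%.
Change in WACC = 6.0169% − 4.9946% = 1.0224 pp.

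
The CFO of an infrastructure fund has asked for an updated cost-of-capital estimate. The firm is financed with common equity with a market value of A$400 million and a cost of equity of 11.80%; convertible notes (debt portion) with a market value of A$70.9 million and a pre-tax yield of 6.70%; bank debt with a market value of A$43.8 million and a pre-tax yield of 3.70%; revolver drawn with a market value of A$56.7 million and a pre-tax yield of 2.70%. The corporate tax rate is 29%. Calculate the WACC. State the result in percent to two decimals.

Total capital V = 400 + 70.9 + 43.8 + 56.7 = 571.4.
Equity: weight = 400/571.4 = 0.7000; cost = 11.8%.
Convertible notes (debt portion): weight = 70.9/571.4 = 0.1241; after-tax cost = 6.7% × (1 − 29%) = 4.7570%.
Bank debt: weight = 43.8/571.4 = 0.0767; after-tax cost = 3.7% × (1 − 29%) = 2.6270%.
Revolver drawn: weight = 56.7/571.4 = 0.0992; after-tax cost = 2.7% × (1 − 29%) = 1.9170%.
WACC = 0.7000 × 11.8000% + 0.1241 × 4.7570% + 0.0767 × 2.6270% + 0.0992 × 1.9170% = 9.2423%.

9.24%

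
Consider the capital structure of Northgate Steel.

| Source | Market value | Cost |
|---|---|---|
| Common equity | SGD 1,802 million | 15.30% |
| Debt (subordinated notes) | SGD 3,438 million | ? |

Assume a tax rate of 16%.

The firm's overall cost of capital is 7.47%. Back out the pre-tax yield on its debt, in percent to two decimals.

Total capital V = 1802 + 3438 = 5240.
Equity weight = 1802/5240 = 0.3439.
Subordinated notes weight = 3438/5240 = 0.6561.
Equity contribution = 0.3439 × 15.3% = 5.2616%.
Remaining for debt = 7.47% − 5.2616% = 2.2084%.
Rd × (1 − 16%) × 0.6561 = 2.2084%  ⇒  Rd = 4.0071%.

4.01%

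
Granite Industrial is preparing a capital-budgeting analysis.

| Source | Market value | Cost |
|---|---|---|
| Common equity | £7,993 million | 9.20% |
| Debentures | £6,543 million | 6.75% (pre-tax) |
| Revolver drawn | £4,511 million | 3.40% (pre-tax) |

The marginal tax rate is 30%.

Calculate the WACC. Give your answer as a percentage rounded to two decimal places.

6.05%

Total capital V = 7993 + 6543 + 4511 = 19047.
Equity: weight = 7993/19047 = 0.4196; cost = 9.2%.
Debentures: weight = 6543/19047 = 0.3435; after-tax cost = 6.75% × (1 − 30%) = 4.7250%.
Revolver drawn: weight = 4511/19047 = 0.2368; after-tax cost = 3.4% × (1 − 30%) = 2.3800%.
WACC = 0.4196 × 9.2000% + 0.3435 × 4.7250% + 0.2368 × 2.3800% = 6.0475%.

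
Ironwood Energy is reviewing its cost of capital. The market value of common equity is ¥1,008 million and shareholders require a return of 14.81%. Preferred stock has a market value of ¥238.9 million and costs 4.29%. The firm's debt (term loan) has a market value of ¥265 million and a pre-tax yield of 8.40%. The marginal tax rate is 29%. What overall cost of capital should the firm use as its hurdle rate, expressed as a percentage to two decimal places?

Total capital V = 1008 + 238.9 + 265 = 1511.9.
Equity: weight = 1008/1511.9 = 0.6667; cost = 14.81%.
Preferred: weight = 238.9/1511.9 = 0.1580; cost = 4.29%.
Term loan: weight = 265/1511.9 = 0.1753; after-tax cost = 8.4% × (1 − 29%) = 5.9640%.
WACC = 0.6667 × 14.8100% + 0.1580 × 4.2900% + 0.1753 × 5.9640% = 11.5972%.

11.60%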